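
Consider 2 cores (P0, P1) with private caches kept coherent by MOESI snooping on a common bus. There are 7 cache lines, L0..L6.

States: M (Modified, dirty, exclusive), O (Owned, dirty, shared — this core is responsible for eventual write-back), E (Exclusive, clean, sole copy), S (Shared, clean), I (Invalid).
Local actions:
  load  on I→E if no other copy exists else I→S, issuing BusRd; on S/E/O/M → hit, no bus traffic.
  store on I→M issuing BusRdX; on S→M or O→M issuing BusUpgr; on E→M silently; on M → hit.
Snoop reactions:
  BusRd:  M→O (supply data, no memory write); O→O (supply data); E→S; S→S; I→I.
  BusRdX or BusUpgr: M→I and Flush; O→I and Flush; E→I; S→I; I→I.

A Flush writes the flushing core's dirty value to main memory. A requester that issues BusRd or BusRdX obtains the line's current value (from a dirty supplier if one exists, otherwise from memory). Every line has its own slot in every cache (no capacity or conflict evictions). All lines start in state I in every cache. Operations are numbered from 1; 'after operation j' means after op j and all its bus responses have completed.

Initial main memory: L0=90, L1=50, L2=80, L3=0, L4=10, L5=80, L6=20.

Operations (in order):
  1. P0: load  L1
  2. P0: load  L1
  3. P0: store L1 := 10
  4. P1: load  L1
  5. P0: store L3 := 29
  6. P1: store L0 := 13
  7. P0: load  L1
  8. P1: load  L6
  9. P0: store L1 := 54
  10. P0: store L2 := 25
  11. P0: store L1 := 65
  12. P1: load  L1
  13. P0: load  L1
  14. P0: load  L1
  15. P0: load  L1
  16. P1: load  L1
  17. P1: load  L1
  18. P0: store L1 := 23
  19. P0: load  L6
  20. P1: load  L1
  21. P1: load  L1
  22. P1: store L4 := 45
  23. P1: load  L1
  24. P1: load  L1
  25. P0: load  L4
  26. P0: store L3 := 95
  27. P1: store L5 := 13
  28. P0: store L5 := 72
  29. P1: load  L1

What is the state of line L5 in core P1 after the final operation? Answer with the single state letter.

state = I

  op1 P0: load  L1 → E/I on L1; bus BusRd; mem=50
  op2 P0: load  L1 → E/I on L1; bus (none); mem=50
  op3 P0: store L1 := 10 → M/I on L1; bus (none); mem=50
  op4 P1: load  L1 → O/S on L1; bus BusRd; mem=50
  op5 P0: store L3 := 29 → M/I on L3; bus BusRdX; mem=0
  op6 P1: store L0 := 13 → I/M on L0; bus BusRdX; mem=90
  op7 P0: load  L1 → O/S on L1; bus (none); mem=50
  op8 P1: load  L6 → I/E on L6; bus BusRd; mem=20
  op9 P0: store L1 := 54 → M/I on L1; bus BusUpgr; mem=50
  op10 P0: store L2 := 25 → M/I on L2; bus BusRdX; mem=80
  op11 P0: store L1 := 65 → M/I on L1; bus (none); mem=50
  op12 P1: load  L1 → O/S on L1; bus BusRd; mem=50
  op13 P0: load  L1 → O/S on L1; bus (none); mem=50
  op14 P0: load  L1 → O/S on L1; bus (none); mem=50
  op15 P0: load  L1 → O/S on L1; bus (none); mem=50
  op16 P1: load  L1 → O/S on L1; bus (none); mem=50
  op17 P1: load  L1 → O/S on L1; bus (none); mem=50
  op18 P0: store L1 := 23 → M/I on L1; bus BusUpgr; mem=50
  op19 P0: load  L6 → S/S on L6; bus BusRd; mem=20
  op20 P1: load  L1 → O/S on L1; bus BusRd; mem=50
  op21 P1: load  L1 → O/S on L1; bus (none); mem=50
  op22 P1: store L4 := 45 → I/M on L4; bus BusRdX; mem=10
  op23 P1: load  L1 → O/S on L1; bus (none); mem=50
  op24 P1: load  L1 → O/S on L1; bus (none); mem=50
  op25 P0: load  L4 → S/O on L4; bus BusRd; mem=10
  op26 P0: store L3 := 95 → M/I on L3; bus (none); mem=0
  op27 P1: store L5 := 13 → I/M on L5; bus BusRdX; mem=80
  op28 P0: store L5 := 72 → M/I on L5; bus BusRdX Flush; mem=13
  op29 P1: load  L1 → O/S on L1; bus (none); mem=50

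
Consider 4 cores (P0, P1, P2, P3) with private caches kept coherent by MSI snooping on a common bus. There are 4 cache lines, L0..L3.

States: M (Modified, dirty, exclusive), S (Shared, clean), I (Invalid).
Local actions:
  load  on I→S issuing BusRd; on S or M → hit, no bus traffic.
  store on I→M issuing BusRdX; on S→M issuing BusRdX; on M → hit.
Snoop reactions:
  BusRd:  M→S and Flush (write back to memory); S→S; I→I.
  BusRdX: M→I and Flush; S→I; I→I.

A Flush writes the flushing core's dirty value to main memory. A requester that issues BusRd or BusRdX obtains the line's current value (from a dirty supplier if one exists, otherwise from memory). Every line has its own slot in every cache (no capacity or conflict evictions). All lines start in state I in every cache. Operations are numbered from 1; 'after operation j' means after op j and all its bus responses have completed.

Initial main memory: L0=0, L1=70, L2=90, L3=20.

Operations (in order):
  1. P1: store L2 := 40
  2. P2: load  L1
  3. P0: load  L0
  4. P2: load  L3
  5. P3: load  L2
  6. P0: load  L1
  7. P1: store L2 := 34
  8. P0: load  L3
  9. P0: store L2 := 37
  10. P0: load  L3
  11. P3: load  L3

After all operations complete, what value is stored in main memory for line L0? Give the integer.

  op1 P1: store L2 := 40 → I/M/I/I on L2; bus BusRdX; mem=90
  op2 P2: load  L1 → I/I/S/I on L1; bus BusRd; mem=70
  op3 P0: load  L0 → S/I/I/I on L0; bus BusRd; mem=0
  op4 P2: load  L3 → I/I/S/I on L3; bus BusRd; mem=20
  op5 P3: load  L2 → I/S/I/S on L2; bus BusRd Flush; mem=40
  op6 P0: load  L1 → S/I/S/I on L1; bus BusRd; mem=70
  op7 P1: store L2 := 34 → I/M/I/I on L2; bus BusRdX; mem=40
  op8 P0: load  L3 → S/I/S/I on L3; bus BusRd; mem=20
  op9 P0: store L2 := 37 → M/I/I/I on L2; bus BusRdX Flush; mem=34
  op10 P0: load  L3 → S/I/S/I on L3; bus (none); mem=20
  op11 P3: load  L3 → S/I/S/S on L3; bus BusRd; mem=20

memory[L0] = 0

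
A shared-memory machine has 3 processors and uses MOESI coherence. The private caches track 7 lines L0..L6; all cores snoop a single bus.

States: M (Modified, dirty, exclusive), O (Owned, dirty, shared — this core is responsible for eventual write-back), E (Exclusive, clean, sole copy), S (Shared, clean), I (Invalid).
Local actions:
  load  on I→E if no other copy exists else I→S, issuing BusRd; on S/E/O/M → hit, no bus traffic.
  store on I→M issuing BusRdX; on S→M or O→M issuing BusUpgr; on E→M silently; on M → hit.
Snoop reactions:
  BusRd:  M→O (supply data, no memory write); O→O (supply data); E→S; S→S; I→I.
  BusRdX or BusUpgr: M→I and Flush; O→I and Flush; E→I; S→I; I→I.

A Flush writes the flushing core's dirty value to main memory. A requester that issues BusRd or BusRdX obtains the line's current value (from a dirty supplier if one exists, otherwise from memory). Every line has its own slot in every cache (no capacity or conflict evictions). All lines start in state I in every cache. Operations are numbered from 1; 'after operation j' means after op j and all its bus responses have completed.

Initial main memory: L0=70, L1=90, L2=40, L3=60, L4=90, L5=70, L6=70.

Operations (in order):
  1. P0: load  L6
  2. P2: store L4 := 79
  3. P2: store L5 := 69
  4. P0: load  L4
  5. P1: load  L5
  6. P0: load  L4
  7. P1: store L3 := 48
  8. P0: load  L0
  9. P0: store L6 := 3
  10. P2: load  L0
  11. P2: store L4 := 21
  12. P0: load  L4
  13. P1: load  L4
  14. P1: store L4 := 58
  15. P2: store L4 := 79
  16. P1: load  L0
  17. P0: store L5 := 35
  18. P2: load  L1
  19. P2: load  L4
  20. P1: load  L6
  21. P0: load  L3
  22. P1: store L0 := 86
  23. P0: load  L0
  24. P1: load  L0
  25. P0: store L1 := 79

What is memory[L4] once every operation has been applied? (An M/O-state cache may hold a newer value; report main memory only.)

step 1: P0: load  L6  ⟶  EII  (L6)  txn=BusRd  M[L6]=70
step 2: P2: store L4 := 79  ⟶  IIM  (L4)  txn=BusRdX  M[L4]=90
step 3: P2: store L5 := 69  ⟶  IIM  (L5)  txn=BusRdX  M[L5]=70
step 4: P0: load  L4  ⟶  SIO  (L4)  txn=BusRd  M[L4]=90
step 5: P1: load  L5  ⟶  ISO  (L5)  txn=BusRd  M[L5]=70
step 6: P0: load  L4  ⟶  SIO  (L4)  txn=∅  M[L4]=90
step 7: P1: store L3 := 48  ⟶  IMI  (L3)  txn=BusRdX  M[L3]=60
step 8: P0: load  L0  ⟶  EII  (L0)  txn=BusRd  M[L0]=70
step 9: P0: store L6 := 3  ⟶  MII  (L6)  txn=∅  M[L6]=70
step 10: P2: load  L0  ⟶  SIS  (L0)  txn=BusRd  M[L0]=70
step 11: P2: store L4 := 21  ⟶  IIM  (L4)  txn=BusUpgr  M[L4]=90
step 12: P0: load  L4  ⟶  SIO  (L4)  txn=BusRd  M[L4]=90
step 13: P1: load  L4  ⟶  SSO  (L4)  txn=BusRd  M[L4]=90
step 14: P1: store L4 := 58  ⟶  IMI  (L4)  txn=BusUpgr+Flush  M[L4]=21
step 15: P2: store L4 := 79  ⟶  IIM  (L4)  txn=BusRdX+Flush  M[L4]=58
step 16: P1: load  L0  ⟶  SSS  (L0)  txn=BusRd  M[L0]=70
step 17: P0: store L5 := 35  ⟶  MII  (L5)  txn=BusRdX+Flush  M[L5]=69
step 18: P2: load  L1  ⟶  IIE  (L1)  txn=BusRd  M[L1]=90
step 19: P2: load  L4  ⟶  IIM  (L4)  txn=∅  M[L4]=58
step 20: P1: load  L6  ⟶  OSI  (L6)  txn=BusRd  M[L6]=70
step 21: P0: load  L3  ⟶  SOI  (L3)  txn=BusRd  M[L3]=60
step 22: P1: store L0 := 86  ⟶  IMI  (L0)  txn=BusUpgr  M[L0]=70
step 23: P0: load  L0  ⟶  SOI  (L0)  txn=BusRd  M[L0]=70
step 24: P1: load  L0  ⟶  SOI  (L0)  txn=∅  M[L0]=70
step 25: P0: store L1 := 79  ⟶  MII  (L1)  txn=BusRdX  M[L1]=90

memory[L4] = 58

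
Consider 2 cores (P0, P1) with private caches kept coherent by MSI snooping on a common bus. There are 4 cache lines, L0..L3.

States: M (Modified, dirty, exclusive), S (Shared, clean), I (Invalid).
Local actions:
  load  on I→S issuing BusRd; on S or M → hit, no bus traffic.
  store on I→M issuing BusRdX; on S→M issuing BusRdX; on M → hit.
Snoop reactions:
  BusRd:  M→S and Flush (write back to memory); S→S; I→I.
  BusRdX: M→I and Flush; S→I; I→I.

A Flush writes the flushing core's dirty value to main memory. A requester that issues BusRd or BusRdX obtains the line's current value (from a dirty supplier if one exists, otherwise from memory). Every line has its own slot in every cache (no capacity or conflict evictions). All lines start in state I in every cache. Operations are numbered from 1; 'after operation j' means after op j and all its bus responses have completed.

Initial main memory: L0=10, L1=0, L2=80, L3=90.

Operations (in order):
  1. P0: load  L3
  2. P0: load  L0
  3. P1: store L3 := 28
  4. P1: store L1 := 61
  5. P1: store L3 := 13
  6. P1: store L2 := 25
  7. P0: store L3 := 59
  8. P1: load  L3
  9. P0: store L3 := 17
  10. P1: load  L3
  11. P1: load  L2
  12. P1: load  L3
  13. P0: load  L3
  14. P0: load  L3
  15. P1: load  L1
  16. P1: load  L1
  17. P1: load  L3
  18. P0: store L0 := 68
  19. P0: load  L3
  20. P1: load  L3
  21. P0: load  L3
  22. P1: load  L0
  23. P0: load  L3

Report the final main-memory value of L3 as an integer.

memory[L3] = 17

[1] P0: load  L3 | P0:S(90), P1:I | bus: BusRd
[2] P0: load  L0 | P0:S(10), P1:I | bus: BusRd
[3] P1: store L3 := 28 | P0:I, P1:M(28) | bus: BusRdX
[4] P1: store L1 := 61 | P0:I, P1:M(61) | bus: BusRdX
[5] P1: store L3 := 13 | P0:I, P1:M(13) | bus: none
[6] P1: store L2 := 25 | P0:I, P1:M(25) | bus: BusRdX
[7] P0: store L3 := 59 | P0:M(59), P1:I | bus: BusRdX,Flush
[8] P1: load  L3 | P0:S(59), P1:S(59) | bus: BusRd,Flush
[9] P0: store L3 := 17 | P0:M(17), P1:I | bus: BusRdX
[10] P1: load  L3 | P0:S(17), P1:S(17) | bus: BusRd,Flush
[11] P1: load  L2 | P0:I, P1:M(25) | bus: none
[12] P1: load  L3 | P0:S(17), P1:S(17) | bus: none
[13] P0: load  L3 | P0:S(17), P1:S(17) | bus: none
[14] P0: load  L3 | P0:S(17), P1:S(17) | bus: none
[15] P1: load  L1 | P0:I, P1:M(61) | bus: none
[16] P1: load  L1 | P0:I, P1:M(61) | bus: none
[17] P1: load  L3 | P0:S(17), P1:S(17) | bus: none
[18] P0: store L0 := 68 | P0:M(68), P1:I | bus: BusRdX
[19] P0: load  L3 | P0:S(17), P1:S(17) | bus: none
[20] P1: load  L3 | P0:S(17), P1:S(17) | bus: none
[21] P0: load  L3 | P0:S(17), P1:S(17) | bus: none
[22] P1: load  L0 | P0:S(68), P1:S(68) | bus: BusRd,Flush
[23] P0: load  L3 | P0:S(17), P1:S(17) | bus: none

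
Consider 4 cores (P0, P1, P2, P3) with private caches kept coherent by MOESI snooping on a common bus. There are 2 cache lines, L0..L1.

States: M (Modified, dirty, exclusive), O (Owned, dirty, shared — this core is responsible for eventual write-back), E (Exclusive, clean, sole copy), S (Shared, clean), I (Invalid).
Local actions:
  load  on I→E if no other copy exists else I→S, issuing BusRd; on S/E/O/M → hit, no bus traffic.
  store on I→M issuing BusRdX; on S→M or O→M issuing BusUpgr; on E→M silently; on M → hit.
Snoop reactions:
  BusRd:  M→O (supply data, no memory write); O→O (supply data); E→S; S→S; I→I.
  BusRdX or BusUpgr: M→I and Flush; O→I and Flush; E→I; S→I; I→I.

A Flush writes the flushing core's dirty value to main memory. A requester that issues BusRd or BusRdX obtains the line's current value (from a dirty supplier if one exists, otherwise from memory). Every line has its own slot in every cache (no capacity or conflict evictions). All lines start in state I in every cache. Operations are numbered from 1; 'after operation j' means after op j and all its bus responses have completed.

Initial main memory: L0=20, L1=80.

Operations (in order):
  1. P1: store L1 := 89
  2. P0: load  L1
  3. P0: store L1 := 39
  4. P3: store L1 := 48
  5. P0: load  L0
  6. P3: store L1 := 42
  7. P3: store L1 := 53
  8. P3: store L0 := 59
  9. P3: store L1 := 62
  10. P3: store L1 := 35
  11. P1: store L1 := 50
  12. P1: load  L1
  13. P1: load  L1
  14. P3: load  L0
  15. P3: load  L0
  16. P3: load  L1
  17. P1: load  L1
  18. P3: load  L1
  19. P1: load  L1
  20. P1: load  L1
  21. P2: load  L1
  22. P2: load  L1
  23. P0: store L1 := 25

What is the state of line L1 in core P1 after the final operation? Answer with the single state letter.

state = I

1. P1: store L1 := 89  bus=[BusRdX]  L1: P0=I P1=M P2=I P3=I  mem[L1]=80
2. P0: load  L1  bus=[BusRd]  L1: P0=S P1=O P2=I P3=I  mem[L1]=80
3. P0: store L1 := 39  bus=[BusUpgr,Flush]  L1: P0=M P1=I P2=I P3=I  mem[L1]=89
4. P3: store L1 := 48  bus=[BusRdX,Flush]  L1: P0=I P1=I P2=I P3=M  mem[L1]=39
5. P0: load  L0  bus=[BusRd]  L0: P0=E P1=I P2=I P3=I  mem[L0]=20
6. P3: store L1 := 42  bus=[-]  L1: P0=I P1=I P2=I P3=M  mem[L1]=39
7. P3: store L1 := 53  bus=[-]  L1: P0=I P1=I P2=I P3=M  mem[L1]=39
8. P3: store L0 := 59  bus=[BusRdX]  L0: P0=I P1=I P2=I P3=M  mem[L0]=20
9. P3: store L1 := 62  bus=[-]  L1: P0=I P1=I P2=I P3=M  mem[L1]=39
10. P3: store L1 := 35  bus=[-]  L1: P0=I P1=I P2=I P3=M  mem[L1]=39
11. P1: store L1 := 50  bus=[BusRdX,Flush]  L1: P0=I P1=M P2=I P3=I  mem[L1]=35
12. P1: load  L1  bus=[-]  L1: P0=I P1=M P2=I P3=I  mem[L1]=35
13. P1: load  L1  bus=[-]  L1: P0=I P1=M P2=I P3=I  mem[L1]=35
14. P3: load  L0  bus=[-]  L0: P0=I P1=I P2=I P3=M  mem[L0]=20
15. P3: load  L0  bus=[-]  L0: P0=I P1=I P2=I P3=M  mem[L0]=20
16. P3: load  L1  bus=[BusRd]  L1: P0=I P1=O P2=I P3=S  mem[L1]=35
17. P1: load  L1  bus=[-]  L1: P0=I P1=O P2=I P3=S  mem[L1]=35
18. P3: load  L1  bus=[-]  L1: P0=I P1=O P2=I P3=S  mem[L1]=35
19. P1: load  L1  bus=[-]  L1: P0=I P1=O P2=I P3=S  mem[L1]=35
20. P1: load  L1  bus=[-]  L1: P0=I P1=O P2=I P3=S  mem[L1]=35
21. P2: load  L1  bus=[BusRd]  L1: P0=I P1=O P2=S P3=S  mem[L1]=35
22. P2: load  L1  bus=[-]  L1: P0=I P1=O P2=S P3=S  mem[L1]=35
23. P0: store L1 := 25  bus=[BusRdX,Flush]  L1: P0=M P1=I P2=I P3=I  mem[L1]=50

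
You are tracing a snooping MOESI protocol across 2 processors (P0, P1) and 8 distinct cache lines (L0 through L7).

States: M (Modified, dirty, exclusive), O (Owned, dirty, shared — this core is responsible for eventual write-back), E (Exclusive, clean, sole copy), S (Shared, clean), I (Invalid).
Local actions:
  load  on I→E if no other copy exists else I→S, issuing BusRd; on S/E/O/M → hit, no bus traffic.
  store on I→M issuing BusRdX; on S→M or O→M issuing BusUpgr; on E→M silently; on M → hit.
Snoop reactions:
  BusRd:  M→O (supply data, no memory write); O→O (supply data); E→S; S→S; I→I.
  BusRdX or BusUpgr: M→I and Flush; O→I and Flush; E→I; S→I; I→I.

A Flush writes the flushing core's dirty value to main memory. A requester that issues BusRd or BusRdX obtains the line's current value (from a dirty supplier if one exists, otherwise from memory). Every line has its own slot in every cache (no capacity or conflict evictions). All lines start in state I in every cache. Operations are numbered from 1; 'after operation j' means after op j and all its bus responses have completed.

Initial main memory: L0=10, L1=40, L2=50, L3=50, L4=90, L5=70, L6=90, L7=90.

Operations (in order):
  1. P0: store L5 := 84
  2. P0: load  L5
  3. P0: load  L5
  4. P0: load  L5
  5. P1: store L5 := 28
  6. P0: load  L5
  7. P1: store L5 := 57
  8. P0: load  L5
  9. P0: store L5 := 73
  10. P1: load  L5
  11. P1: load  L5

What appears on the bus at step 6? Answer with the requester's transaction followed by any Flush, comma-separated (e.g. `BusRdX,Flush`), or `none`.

bus = BusRd

  op1 P0: store L5 := 84 → M/I on L5; bus BusRdX; mem=70
  op2 P0: load  L5 → M/I on L5; bus (none); mem=70
  op3 P0: load  L5 → M/I on L5; bus (none); mem=70
  op4 P0: load  L5 → M/I on L5; bus (none); mem=70
  op5 P1: store L5 := 28 → I/M on L5; bus BusRdX Flush; mem=84
  op6 P0: load  L5 → S/O on L5; bus BusRd; mem=84
  op7 P1: store L5 := 57 → I/M on L5; bus BusUpgr; mem=84
  op8 P0: load  L5 → S/O on L5; bus BusRd; mem=84
  op9 P0: store L5 := 73 → M/I on L5; bus BusUpgr Flush; mem=57
  op10 P1: load  L5 → O/S on L5; bus BusRd; mem=57
  op11 P1: load  L5 → O/S on L5; bus (none); mem=57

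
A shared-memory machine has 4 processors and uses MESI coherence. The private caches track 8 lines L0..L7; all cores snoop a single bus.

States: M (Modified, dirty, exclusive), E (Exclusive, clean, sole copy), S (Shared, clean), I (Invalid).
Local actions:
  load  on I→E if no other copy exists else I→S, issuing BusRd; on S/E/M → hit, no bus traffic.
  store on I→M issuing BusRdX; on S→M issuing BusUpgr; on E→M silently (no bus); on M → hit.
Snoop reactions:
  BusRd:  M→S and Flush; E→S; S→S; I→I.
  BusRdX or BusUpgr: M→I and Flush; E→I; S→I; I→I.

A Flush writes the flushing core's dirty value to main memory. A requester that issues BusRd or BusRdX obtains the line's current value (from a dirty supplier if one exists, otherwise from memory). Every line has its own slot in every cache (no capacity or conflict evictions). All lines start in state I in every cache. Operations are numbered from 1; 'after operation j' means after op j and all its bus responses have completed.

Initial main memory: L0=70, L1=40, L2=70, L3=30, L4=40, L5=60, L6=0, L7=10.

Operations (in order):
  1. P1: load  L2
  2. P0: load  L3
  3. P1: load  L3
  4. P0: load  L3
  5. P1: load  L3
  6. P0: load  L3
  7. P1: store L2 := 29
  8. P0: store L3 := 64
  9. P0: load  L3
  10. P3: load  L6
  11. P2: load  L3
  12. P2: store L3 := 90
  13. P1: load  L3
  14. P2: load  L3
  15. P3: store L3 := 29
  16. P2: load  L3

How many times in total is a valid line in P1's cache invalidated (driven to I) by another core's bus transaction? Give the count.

invalidations = 2

[1] P1: load  L2 | P0:I, P1:E(70), P2:I, P3:I | bus: BusRd
[2] P0: load  L3 | P0:E(30), P1:I, P2:I, P3:I | bus: BusRd
[3] P1: load  L3 | P0:S(30), P1:S(30), P2:I, P3:I | bus: BusRd
[4] P0: load  L3 | P0:S(30), P1:S(30), P2:I, P3:I | bus: none
[5] P1: load  L3 | P0:S(30), P1:S(30), P2:I, P3:I | bus: none
[6] P0: load  L3 | P0:S(30), P1:S(30), P2:I, P3:I | bus: none
[7] P1: store L2 := 29 | P0:I, P1:M(29), P2:I, P3:I | bus: none
[8] P0: store L3 := 64 | P0:M(64), P1:I, P2:I, P3:I | bus: BusUpgr
[9] P0: load  L3 | P0:M(64), P1:I, P2:I, P3:I | bus: none
[10] P3: load  L6 | P0:I, P1:I, P2:I, P3:E(0) | bus: BusRd
[11] P2: load  L3 | P0:S(64), P1:I, P2:S(64), P3:I | bus: BusRd,Flush
[12] P2: store L3 := 90 | P0:I, P1:I, P2:M(90), P3:I | bus: BusUpgr
[13] P1: load  L3 | P0:I, P1:S(90), P2:S(90), P3:I | bus: BusRd,Flush
[14] P2: load  L3 | P0:I, P1:S(90), P2:S(90), P3:I | bus: none
[15] P3: store L3 := 29 | P0:I, P1:I, P2:I, P3:M(29) | bus: BusRdX
[16] P2: load  L3 | P0:I, P1:I, P2:S(29), P3:S(29) | bus: BusRd,Flush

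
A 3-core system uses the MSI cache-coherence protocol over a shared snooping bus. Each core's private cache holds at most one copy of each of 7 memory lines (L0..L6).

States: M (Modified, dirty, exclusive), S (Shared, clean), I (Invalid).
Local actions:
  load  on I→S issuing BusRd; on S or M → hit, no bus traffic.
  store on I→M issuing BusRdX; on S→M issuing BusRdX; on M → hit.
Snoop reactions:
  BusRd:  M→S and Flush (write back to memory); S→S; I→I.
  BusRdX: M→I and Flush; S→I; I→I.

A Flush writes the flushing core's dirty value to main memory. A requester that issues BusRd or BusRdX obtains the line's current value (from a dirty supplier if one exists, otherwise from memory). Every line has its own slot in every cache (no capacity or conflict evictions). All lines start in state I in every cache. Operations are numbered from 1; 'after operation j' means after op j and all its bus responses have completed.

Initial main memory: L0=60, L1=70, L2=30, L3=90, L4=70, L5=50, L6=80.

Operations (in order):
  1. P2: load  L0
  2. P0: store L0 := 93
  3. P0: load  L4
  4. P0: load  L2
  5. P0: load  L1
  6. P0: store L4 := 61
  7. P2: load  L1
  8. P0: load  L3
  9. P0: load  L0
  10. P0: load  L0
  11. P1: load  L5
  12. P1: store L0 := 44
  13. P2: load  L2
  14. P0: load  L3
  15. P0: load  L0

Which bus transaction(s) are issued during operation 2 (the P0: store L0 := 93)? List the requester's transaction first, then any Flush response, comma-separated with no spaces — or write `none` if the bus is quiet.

[1] P2: load  L0 | P0:I, P1:I, P2:S(60) | bus: BusRd
[2] P0: store L0 := 93 | P0:M(93), P1:I, P2:I | bus: BusRdX
[3] P0: load  L4 | P0:S(70), P1:I, P2:I | bus: BusRd
[4] P0: load  L2 | P0:S(30), P1:I, P2:I | bus: BusRd
[5] P0: load  L1 | P0:S(70), P1:I, P2:I | bus: BusRd
[6] P0: store L4 := 61 | P0:M(61), P1:I, P2:I | bus: BusRdX
[7] P2: load  L1 | P0:S(70), P1:I, P2:S(70) | bus: BusRd
[8] P0: load  L3 | P0:S(90), P1:I, P2:I | bus: BusRd
[9] P0: load  L0 | P0:M(93), P1:I, P2:I | bus: none
[10] P0: load  L0 | P0:M(93), P1:I, P2:I | bus: none
[11] P1: load  L5 | P0:I, P1:S(50), P2:I | bus: BusRd
[12] P1: store L0 := 44 | P0:I, P1:M(44), P2:I | bus: BusRdX,Flush
[13] P2: load  L2 | P0:S(30), P1:I, P2:S(30) | bus: BusRd
[14] P0: load  L3 | P0:S(90), P1:I, P2:I | bus: none
[15] P0: load  L0 | P0:S(44), P1:S(44), P2:I | bus: BusRd,Flush

bus = BusRdX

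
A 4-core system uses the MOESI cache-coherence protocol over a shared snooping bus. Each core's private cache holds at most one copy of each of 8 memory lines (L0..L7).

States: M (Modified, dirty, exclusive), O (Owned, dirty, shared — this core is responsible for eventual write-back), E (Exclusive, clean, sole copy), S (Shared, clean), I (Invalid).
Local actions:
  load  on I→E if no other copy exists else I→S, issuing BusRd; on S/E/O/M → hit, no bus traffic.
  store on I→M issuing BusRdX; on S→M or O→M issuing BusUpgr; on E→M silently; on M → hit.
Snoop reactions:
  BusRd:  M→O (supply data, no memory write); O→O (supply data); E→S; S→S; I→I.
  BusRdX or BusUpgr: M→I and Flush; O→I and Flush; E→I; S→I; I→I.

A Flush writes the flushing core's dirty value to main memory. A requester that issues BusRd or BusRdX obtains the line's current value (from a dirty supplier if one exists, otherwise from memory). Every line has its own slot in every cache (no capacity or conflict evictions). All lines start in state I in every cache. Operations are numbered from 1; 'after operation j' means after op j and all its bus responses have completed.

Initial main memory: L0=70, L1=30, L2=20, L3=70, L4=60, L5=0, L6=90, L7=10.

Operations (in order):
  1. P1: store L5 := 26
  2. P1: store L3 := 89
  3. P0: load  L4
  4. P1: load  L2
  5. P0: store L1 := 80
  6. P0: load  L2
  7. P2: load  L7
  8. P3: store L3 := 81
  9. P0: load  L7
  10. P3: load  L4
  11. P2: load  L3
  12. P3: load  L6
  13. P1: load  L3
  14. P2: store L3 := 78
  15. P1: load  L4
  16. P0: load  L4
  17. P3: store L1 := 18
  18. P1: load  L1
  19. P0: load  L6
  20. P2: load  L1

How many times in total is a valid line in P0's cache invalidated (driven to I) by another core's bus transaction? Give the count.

  op1 P1: store L5 := 26 → I/M/I/I on L5; bus BusRdX; mem=0
  op2 P1: store L3 := 89 → I/M/I/I on L3; bus BusRdX; mem=70
  op3 P0: load  L4 → E/I/I/I on L4; bus BusRd; mem=60
  op4 P1: load  L2 → I/E/I/I on L2; bus BusRd; mem=20
  op5 P0: store L1 := 80 → M/I/I/I on L1; bus BusRdX; mem=30
  op6 P0: load  L2 → S/S/I/I on L2; bus BusRd; mem=20
  op7 P2: load  L7 → I/I/E/I on L7; bus BusRd; mem=10
  op8 P3: store L3 := 81 → I/I/I/M on L3; bus BusRdX Flush; mem=89
  op9 P0: load  L7 → S/I/S/I on L7; bus BusRd; mem=10
  op10 P3: load  L4 → S/I/I/S on L4; bus BusRd; mem=60
  op11 P2: load  L3 → I/I/S/O on L3; bus BusRd; mem=89
  op12 P3: load  L6 → I/I/I/E on L6; bus BusRd; mem=90
  op13 P1: load  L3 → I/S/S/O on L3; bus BusRd; mem=89
  op14 P2: store L3 := 78 → I/I/M/I on L3; bus BusUpgr Flush; mem=81
  op15 P1: load  L4 → S/S/I/S on L4; bus BusRd; mem=60
  op16 P0: load  L4 → S/S/I/S on L4; bus (none); mem=60
  op17 P3: store L1 := 18 → I/I/I/M on L1; bus BusRdX Flush; mem=80
  op18 P1: load  L1 → I/S/I/O on L1; bus BusRd; mem=80
  op19 P0: load  L6 → S/I/I/S on L6; bus BusRd; mem=90
  op20 P2: load  L1 → I/S/S/O on L1; bus BusRd; mem=80

invalidations = 1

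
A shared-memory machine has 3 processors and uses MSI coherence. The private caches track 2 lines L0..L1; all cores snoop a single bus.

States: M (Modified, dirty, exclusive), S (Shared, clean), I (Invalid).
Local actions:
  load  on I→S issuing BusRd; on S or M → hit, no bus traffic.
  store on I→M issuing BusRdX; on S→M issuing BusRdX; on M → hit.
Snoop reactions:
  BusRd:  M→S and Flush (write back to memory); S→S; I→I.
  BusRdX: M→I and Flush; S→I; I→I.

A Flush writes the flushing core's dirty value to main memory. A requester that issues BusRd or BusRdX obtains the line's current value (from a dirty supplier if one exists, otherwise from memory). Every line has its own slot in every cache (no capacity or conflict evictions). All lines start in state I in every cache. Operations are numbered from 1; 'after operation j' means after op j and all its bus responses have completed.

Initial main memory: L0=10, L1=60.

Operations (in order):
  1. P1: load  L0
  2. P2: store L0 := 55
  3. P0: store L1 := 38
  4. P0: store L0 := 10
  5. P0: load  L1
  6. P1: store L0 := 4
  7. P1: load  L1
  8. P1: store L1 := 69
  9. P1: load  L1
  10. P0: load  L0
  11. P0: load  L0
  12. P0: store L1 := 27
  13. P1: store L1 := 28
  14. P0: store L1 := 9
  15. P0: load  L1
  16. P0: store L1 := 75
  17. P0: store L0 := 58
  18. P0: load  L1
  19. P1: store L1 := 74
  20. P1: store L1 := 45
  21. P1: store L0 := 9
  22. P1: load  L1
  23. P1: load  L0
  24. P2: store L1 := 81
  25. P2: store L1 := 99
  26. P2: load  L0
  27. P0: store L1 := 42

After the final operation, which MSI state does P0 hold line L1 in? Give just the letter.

  op1 P1: load  L0 → I/S/I on L0; bus BusRd; mem=10
  op2 P2: store L0 := 55 → I/I/M on L0; bus BusRdX; mem=10
  op3 P0: store L1 := 38 → M/I/I on L1; bus BusRdX; mem=60
  op4 P0: store L0 := 10 → M/I/I on L0; bus BusRdX Flush; mem=55
  op5 P0: load  L1 → M/I/I on L1; bus (none); mem=60
  op6 P1: store L0 := 4 → I/M/I on L0; bus BusRdX Flush; mem=10
  op7 P1: load  L1 → S/S/I on L1; bus BusRd Flush; mem=38
  op8 P1: store L1 := 69 → I/M/I on L1; bus BusRdX; mem=38
  op9 P1: load  L1 → I/M/I on L1; bus (none); mem=38
  op10 P0: load  L0 → S/S/I on L0; bus BusRd Flush; mem=4
  op11 P0: load  L0 → S/S/I on L0; bus (none); mem=4
  op12 P0: store L1 := 27 → M/I/I on L1; bus BusRdX Flush; mem=69
  op13 P1: store L1 := 28 → I/M/I on L1; bus BusRdX Flush; mem=27
  op14 P0: store L1 := 9 → M/I/I on L1; bus BusRdX Flush; mem=28
  op15 P0: load  L1 → M/I/I on L1; bus (none); mem=28
  op16 P0: store L1 := 75 → M/I/I on L1; bus (none); mem=28
  op17 P0: store L0 := 58 → M/I/I on L0; bus BusRdX; mem=4
  op18 P0: load  L1 → M/I/I on L1; bus (none); mem=28
  op19 P1: store L1 := 74 → I/M/I on L1; bus BusRdX Flush; mem=75
  op20 P1: store L1 := 45 → I/M/I on L1; bus (none); mem=75
  op21 P1: store L0 := 9 → I/M/I on L0; bus BusRdX Flush; mem=58
  op22 P1: load  L1 → I/M/I on L1; bus (none); mem=75
  op23 P1: load  L0 → I/M/I on L0; bus (none); mem=58
  op24 P2: store L1 := 81 → I/I/M on L1; bus BusRdX Flush; mem=45
  op25 P2: store L1 := 99 → I/I/M on L1; bus (none); mem=45
  op26 P2: load  L0 → I/S/S on L0; bus BusRd Flush; mem=9
  op27 P0: store L1 := 42 → M/I/I on L1; bus BusRdX Flush; mem=99

state = M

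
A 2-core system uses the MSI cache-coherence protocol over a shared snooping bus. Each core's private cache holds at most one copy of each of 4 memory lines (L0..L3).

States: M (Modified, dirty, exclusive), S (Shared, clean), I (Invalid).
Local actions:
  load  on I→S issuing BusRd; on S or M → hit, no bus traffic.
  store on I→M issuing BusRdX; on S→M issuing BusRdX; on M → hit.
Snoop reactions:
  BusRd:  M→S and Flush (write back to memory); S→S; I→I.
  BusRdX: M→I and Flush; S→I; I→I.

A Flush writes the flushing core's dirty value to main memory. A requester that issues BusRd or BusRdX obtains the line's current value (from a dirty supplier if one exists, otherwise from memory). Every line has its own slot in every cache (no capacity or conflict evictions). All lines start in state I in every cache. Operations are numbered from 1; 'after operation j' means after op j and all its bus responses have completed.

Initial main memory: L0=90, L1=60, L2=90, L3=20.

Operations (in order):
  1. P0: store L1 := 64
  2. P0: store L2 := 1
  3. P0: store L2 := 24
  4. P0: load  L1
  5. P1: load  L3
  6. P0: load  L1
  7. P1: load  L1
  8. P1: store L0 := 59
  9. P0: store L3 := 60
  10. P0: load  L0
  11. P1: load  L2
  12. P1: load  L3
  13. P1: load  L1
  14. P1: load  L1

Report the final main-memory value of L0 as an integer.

step 1: P0: store L1 := 64  ⟶  MI  (L1)  txn=BusRdX  M[L1]=60
step 2: P0: store L2 := 1  ⟶  MI  (L2)  txn=BusRdX  M[L2]=90
step 3: P0: store L2 := 24  ⟶  MI  (L2)  txn=∅  M[L2]=90
step 4: P0: load  L1  ⟶  MI  (L1)  txn=∅  M[L1]=60
step 5: P1: load  L3  ⟶  IS  (L3)  txn=BusRd  M[L3]=20
step 6: P0: load  L1  ⟶  MI  (L1)  txn=∅  M[L1]=60
step 7: P1: load  L1  ⟶  SS  (L1)  txn=BusRd+Flush  M[L1]=64
step 8: P1: store L0 := 59  ⟶  IM  (L0)  txn=BusRdX  M[L0]=90
step 9: P0: store L3 := 60  ⟶  MI  (L3)  txn=BusRdX  M[L3]=20
step 10: P0: load  L0  ⟶  SS  (L0)  txn=BusRd+Flush  M[L0]=59
step 11: P1: load  L2  ⟶  SS  (L2)  txn=BusRd+Flush  M[L2]=24
step 12: P1: load  L3  ⟶  SS  (L3)  txn=BusRd+Flush  M[L3]=60
step 13: P1: load  L1  ⟶  SS  (L1)  txn=∅  M[L1]=64
step 14: P1: load  L1  ⟶  SS  (L1)  txn=∅  M[L1]=64

memory[L0] = 59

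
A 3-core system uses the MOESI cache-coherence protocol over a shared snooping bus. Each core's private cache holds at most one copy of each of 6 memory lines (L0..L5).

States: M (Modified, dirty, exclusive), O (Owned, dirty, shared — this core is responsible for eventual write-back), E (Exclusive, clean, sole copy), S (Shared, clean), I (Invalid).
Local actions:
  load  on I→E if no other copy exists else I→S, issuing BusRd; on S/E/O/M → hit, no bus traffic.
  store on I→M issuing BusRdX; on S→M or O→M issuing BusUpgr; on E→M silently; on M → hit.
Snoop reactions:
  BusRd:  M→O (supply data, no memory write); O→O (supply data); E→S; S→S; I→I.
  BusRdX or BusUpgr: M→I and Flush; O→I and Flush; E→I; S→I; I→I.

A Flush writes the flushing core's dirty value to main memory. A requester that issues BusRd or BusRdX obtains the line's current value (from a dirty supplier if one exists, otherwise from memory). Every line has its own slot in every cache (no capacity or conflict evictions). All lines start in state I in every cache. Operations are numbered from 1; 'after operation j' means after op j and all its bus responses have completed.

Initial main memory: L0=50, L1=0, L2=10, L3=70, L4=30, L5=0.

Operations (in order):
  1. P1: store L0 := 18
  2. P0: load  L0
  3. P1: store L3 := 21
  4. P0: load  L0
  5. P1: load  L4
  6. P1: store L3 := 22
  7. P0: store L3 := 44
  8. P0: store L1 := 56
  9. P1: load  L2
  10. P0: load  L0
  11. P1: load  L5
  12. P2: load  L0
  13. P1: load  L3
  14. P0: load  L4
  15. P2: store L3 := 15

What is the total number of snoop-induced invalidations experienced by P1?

invalidations = 2

  op1 P1: store L0 := 18 → I/M/I on L0; bus BusRdX; mem=50
  op2 P0: load  L0 → S/O/I on L0; bus BusRd; mem=50
  op3 P1: store L3 := 21 → I/M/I on L3; bus BusRdX; mem=70
  op4 P0: load  L0 → S/O/I on L0; bus (none); mem=50
  op5 P1: load  L4 → I/E/I on L4; bus BusRd; mem=30
  op6 P1: store L3 := 22 → I/M/I on L3; bus (none); mem=70
  op7 P0: store L3 := 44 → M/I/I on L3; bus BusRdX Flush; mem=22
  op8 P0: store L1 := 56 → M/I/I on L1; bus BusRdX; mem=0
  op9 P1: load  L2 → I/E/I on L2; bus BusRd; mem=10
  op10 P0: load  L0 → S/O/I on L0; bus (none); mem=50
  op11 P1: load  L5 → I/E/I on L5; bus BusRd; mem=0
  op12 P2: load  L0 → S/O/S on L0; bus BusRd; mem=50
  op13 P1: load  L3 → O/S/I on L3; bus BusRd; mem=22
  op14 P0: load  L4 → S/S/I on L4; bus BusRd; mem=30
  op15 P2: store L3 := 15 → I/I/M on L3; bus BusRdX Flush; mem=44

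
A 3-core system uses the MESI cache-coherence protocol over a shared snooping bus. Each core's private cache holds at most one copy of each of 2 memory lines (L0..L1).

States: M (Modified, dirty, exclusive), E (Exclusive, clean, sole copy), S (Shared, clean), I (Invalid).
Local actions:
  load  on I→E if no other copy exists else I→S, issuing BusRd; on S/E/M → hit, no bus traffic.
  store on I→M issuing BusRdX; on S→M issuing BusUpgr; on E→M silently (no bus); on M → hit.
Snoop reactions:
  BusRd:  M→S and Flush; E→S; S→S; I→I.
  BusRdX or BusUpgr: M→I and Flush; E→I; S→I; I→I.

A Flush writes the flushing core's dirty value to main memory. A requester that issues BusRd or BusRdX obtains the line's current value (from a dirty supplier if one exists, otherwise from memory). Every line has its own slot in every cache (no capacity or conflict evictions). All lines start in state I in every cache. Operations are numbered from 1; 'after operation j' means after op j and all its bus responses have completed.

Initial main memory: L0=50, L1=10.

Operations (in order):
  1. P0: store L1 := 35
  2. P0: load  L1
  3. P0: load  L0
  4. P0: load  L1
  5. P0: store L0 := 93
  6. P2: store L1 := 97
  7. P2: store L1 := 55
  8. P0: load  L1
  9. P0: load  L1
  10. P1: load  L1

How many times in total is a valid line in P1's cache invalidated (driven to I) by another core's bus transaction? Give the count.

invalidations = 0

  op1 P0: store L1 := 35 → M/I/I on L1; bus BusRdX; mem=10
  op2 P0: load  L1 → M/I/I on L1; bus (none); mem=10
  op3 P0: load  L0 → E/I/I on L0; bus BusRd; mem=50
  op4 P0: load  L1 → M/I/I on L1; bus (none); mem=10
  op5 P0: store L0 := 93 → M/I/I on L0; bus (none); mem=50
  op6 P2: store L1 := 97 → I/I/M on L1; bus BusRdX Flush; mem=35
  op7 P2: store L1 := 55 → I/I/M on L1; bus (none); mem=35
  op8 P0: load  L1 → S/I/S on L1; bus BusRd Flush; mem=55
  op9 P0: load  L1 → S/I/S on L1; bus (none); mem=55
  op10 P1: load  L1 → S/S/S on L1; bus BusRd; mem=55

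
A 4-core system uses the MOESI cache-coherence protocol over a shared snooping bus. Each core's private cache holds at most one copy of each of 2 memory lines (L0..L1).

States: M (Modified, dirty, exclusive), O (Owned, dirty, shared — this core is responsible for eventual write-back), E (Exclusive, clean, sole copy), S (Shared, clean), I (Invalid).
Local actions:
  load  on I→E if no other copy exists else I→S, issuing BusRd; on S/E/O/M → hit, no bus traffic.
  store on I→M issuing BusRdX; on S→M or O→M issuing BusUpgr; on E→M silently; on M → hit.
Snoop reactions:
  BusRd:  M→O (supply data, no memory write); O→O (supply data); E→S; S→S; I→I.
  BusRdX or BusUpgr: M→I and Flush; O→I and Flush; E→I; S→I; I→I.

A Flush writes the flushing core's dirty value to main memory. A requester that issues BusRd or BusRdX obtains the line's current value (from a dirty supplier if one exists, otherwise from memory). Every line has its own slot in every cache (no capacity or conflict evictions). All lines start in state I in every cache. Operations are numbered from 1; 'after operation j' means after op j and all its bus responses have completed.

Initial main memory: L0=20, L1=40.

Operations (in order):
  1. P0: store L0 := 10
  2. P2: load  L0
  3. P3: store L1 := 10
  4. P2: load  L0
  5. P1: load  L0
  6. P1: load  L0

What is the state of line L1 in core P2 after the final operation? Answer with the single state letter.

  op1 P0: store L0 := 10 → M/I/I/I on L0; bus BusRdX; mem=20
  op2 P2: load  L0 → O/I/S/I on L0; bus BusRd; mem=20
  op3 P3: store L1 := 10 → I/I/I/M on L1; bus BusRdX; mem=40
  op4 P2: load  L0 → O/I/S/I on L0; bus (none); mem=20
  op5 P1: load  L0 → O/S/S/I on L0; bus BusRd; mem=20
  op6 P1: load  L0 → O/S/S/I on L0; bus (none); mem=20

state = I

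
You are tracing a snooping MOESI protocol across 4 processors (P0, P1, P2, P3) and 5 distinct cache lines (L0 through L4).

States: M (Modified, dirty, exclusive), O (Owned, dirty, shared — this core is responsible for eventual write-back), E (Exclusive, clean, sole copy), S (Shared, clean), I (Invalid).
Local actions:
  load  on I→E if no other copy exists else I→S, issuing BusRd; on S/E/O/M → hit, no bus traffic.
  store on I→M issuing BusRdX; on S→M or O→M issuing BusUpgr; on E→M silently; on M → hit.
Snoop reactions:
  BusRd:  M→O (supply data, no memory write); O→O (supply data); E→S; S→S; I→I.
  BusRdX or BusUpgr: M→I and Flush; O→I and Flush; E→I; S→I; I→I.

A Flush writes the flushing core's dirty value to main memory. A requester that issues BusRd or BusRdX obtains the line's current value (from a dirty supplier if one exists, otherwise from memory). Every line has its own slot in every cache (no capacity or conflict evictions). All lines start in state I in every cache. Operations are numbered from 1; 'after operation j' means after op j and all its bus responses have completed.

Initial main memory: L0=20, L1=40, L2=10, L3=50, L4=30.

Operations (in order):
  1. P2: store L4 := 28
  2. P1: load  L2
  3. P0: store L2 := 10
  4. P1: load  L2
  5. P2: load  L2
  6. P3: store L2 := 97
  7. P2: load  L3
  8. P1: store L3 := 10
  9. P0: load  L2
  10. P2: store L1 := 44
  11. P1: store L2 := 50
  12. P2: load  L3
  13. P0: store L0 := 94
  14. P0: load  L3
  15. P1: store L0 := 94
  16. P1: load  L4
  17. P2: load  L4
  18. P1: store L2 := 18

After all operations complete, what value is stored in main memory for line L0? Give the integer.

1. P2: store L4 := 28  bus=[BusRdX]  L4: P0=I P1=I P2=M P3=I  mem[L4]=30
2. P1: load  L2  bus=[BusRd]  L2: P0=I P1=E P2=I P3=I  mem[L2]=10
3. P0: store L2 := 10  bus=[BusRdX]  L2: P0=M P1=I P2=I P3=I  mem[L2]=10
4. P1: load  L2  bus=[BusRd]  L2: P0=O P1=S P2=I P3=I  mem[L2]=10
5. P2: load  L2  bus=[BusRd]  L2: P0=O P1=S P2=S P3=I  mem[L2]=10
6. P3: store L2 := 97  bus=[BusRdX,Flush]  L2: P0=I P1=I P2=I P3=M  mem[L2]=10
7. P2: load  L3  bus=[BusRd]  L3: P0=I P1=I P2=E P3=I  mem[L3]=50
8. P1: store L3 := 10  bus=[BusRdX]  L3: P0=I P1=M P2=I P3=I  mem[L3]=50
9. P0: load  L2  bus=[BusRd]  L2: P0=S P1=I P2=I P3=O  mem[L2]=10
10. P2: store L1 := 44  bus=[BusRdX]  L1: P0=I P1=I P2=M P3=I  mem[L1]=40
11. P1: store L2 := 50  bus=[BusRdX,Flush]  L2: P0=I P1=M P2=I P3=I  mem[L2]=97
12. P2: load  L3  bus=[BusRd]  L3: P0=I P1=O P2=S P3=I  mem[L3]=50
13. P0: store L0 := 94  bus=[BusRdX]  L0: P0=M P1=I P2=I P3=I  mem[L0]=20
14. P0: load  L3  bus=[BusRd]  L3: P0=S P1=O P2=S P3=I  mem[L3]=50
15. P1: store L0 := 94  bus=[BusRdX,Flush]  L0: P0=I P1=M P2=I P3=I  mem[L0]=94
16. P1: load  L4  bus=[BusRd]  L4: P0=I P1=S P2=O P3=I  mem[L4]=30
17. P2: load  L4  bus=[-]  L4: P0=I P1=S P2=O P3=I  mem[L4]=30
18. P1: store L2 := 18  bus=[-]  L2: P0=I P1=M P2=I P3=I  mem[L2]=97

memory[L0] = 94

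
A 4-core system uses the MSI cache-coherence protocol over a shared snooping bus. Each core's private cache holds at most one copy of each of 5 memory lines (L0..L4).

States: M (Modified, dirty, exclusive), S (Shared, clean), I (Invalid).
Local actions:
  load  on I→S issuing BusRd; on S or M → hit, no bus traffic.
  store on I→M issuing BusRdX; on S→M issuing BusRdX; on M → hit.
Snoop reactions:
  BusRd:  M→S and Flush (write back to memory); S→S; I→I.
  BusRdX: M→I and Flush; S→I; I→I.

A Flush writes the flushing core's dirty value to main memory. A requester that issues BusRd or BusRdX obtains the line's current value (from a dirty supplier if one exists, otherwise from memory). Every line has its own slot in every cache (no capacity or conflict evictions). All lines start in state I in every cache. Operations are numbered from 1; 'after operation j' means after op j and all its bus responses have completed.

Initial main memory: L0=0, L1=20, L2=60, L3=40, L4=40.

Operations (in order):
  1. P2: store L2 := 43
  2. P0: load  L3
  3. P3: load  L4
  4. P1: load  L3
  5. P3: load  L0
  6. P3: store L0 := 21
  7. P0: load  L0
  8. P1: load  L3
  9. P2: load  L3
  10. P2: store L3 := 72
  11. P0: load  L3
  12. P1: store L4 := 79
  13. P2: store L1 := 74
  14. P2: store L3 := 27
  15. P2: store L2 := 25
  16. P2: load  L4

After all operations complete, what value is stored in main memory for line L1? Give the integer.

memory[L1] = 20

  op1 P2: store L2 := 43 → I/I/M/I on L2; bus BusRdX; mem=60
  op2 P0: load  L3 → S/I/I/I on L3; bus BusRd; mem=40
  op3 P3: load  L4 → I/I/I/S on L4; bus BusRd; mem=40
  op4 P1: load  L3 → S/S/I/I on L3; bus BusRd; mem=40
  op5 P3: load  L0 → I/I/I/S on L0; bus BusRd; mem=0
  op6 P3: store L0 := 21 → I/I/I/M on L0; bus BusRdX; mem=0
  op7 P0: load  L0 → S/I/I/S on L0; bus BusRd Flush; mem=21
  op8 P1: load  L3 → S/S/I/I on L3; bus (none); mem=40
  op9 P2: load  L3 → S/S/S/I on L3; bus BusRd; mem=40
  op10 P2: store L3 := 72 → I/I/M/I on L3; bus BusRdX; mem=40
  op11 P0: load  L3 → S/I/S/I on L3; bus BusRd Flush; mem=72
  op12 P1: store L4 := 79 → I/M/I/I on L4; bus BusRdX; mem=40
  op13 P2: store L1 := 74 → I/I/M/I on L1; bus BusRdX; mem=20
  op14 P2: store L3 := 27 → I/I/M/I on L3; bus BusRdX; mem=72
  op15 P2: store L2 := 25 → I/I/M/I on L2; bus (none); mem=60
  op16 P2: load  L4 → I/S/S/I on L4; bus BusRd Flush; mem=79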